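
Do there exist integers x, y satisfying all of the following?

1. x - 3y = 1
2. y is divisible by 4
Yes

Take x = 1, y = 0. Substituting into each constraint:
  (1) 1 - 3(0) = 1 ✓
  (2) 0 = 4 × 0, remainder 0 ✓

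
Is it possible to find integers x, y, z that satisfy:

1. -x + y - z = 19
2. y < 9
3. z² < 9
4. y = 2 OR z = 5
Yes

Take x = -17, y = 2, z = 0. Substituting into each constraint:
  (1) 17 + 2 + 0 = 19 ✓
  (2) 2 < 9 ✓
  (3) z² = (0)² = 0, and 0 < 9 ✓
  (4) y = 2, target 2 ✓ (first branch holds)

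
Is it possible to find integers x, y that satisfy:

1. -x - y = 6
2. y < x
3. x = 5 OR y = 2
Yes

Take x = 5, y = -11. Substituting into each constraint:
  (1) (-5) + 11 = 6 ✓
  (2) -11 < 5 ✓
  (3) x = 5, target 5 ✓ (first branch holds)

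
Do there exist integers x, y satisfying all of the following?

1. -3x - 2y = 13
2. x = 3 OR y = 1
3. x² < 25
Yes

Take x = 3, y = -11. Substituting into each constraint:
  (1) -3(3) - 2(-11) = 13 ✓
  (2) x = 3, target 3 ✓ (first branch holds)
  (3) x² = (3)² = 9, and 9 < 25 ✓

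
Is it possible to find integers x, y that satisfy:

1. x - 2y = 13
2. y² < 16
Yes

Take x = 13, y = 0. Substituting into each constraint:
  (1) 13 - 2(0) = 13 ✓
  (2) y² = (0)² = 0, and 0 < 16 ✓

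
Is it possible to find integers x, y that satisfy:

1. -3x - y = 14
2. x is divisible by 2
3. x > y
Yes

Take x = 0, y = -14. Substituting into each constraint:
  (1) -3(0) + 14 = 14 ✓
  (2) 0 = 2 × 0, remainder 0 ✓
  (3) 0 > -14 ✓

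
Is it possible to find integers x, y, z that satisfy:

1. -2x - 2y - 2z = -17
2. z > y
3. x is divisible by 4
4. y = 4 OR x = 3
No

Even the single constraint (-2x - 2y - 2z = -17) is infeasible over the integers.

  - -2x - 2y - 2z = -17: every term on the left is divisible by 2, so the LHS ≡ 0 (mod 2), but the RHS -17 is not — no integer solution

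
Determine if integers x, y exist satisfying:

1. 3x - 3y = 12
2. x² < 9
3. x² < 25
Yes

Take x = 0, y = -4. Substituting into each constraint:
  (1) 3(0) - 3(-4) = 12 ✓
  (2) x² = (0)² = 0, and 0 < 9 ✓
  (3) x² = (0)² = 0, and 0 < 25 ✓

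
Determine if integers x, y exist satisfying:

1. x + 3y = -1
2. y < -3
Yes

Take x = 11, y = -4. Substituting into each constraint:
  (1) 11 + 3(-4) = -1 ✓
  (2) -4 < -3 ✓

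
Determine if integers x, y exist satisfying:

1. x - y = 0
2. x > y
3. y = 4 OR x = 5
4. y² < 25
No

A contradictory subset is {x - y = 0, x > y}. No integer assignment can satisfy these jointly:

  - x - y = 0: is a linear equation tying the variables together
  - x > y: bounds one variable relative to another variable

From the equation, x − y = 0, i.e. x − y = 0; but x > y requires x − y ≥ 1. Contradiction.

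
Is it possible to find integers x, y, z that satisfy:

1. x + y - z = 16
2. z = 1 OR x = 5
Yes

Take x = 17, y = 0, z = 1. Substituting into each constraint:
  (1) 17 + 0 + (-1) = 16 ✓
  (2) z = 1, target 1 ✓ (first branch holds)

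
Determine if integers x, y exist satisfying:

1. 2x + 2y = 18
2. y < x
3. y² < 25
Yes

Take x = 9, y = 0. Substituting into each constraint:
  (1) 2(9) + 2(0) = 18 ✓
  (2) 0 < 9 ✓
  (3) y² = (0)² = 0, and 0 < 25 ✓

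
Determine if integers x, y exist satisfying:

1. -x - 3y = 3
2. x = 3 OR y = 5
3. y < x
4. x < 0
No

A contradictory subset is {-x - 3y = 3, y < x, x < 0}. No integer assignment can satisfy these jointly:

  - -x - 3y = 3: is a linear equation tying the variables together
  - y < x: bounds one variable relative to another variable
  - x < 0: bounds one variable relative to a constant

Propagating the comparison: y < x and x ≤ -1 give y ≤ -2. Range argument: with x ∈ [−∞, -1], y ∈ [−∞, -2], the left side of the equation is at least 7, but the right side is 3 < 7. No integer solution exists.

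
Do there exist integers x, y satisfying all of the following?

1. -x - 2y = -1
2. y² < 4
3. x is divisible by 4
No

A contradictory subset is {-x - 2y = -1, x is divisible by 4}. No integer assignment can satisfy these jointly:

  - -x - 2y = -1: is a linear equation tying the variables together
  - x is divisible by 4: restricts x to multiples of 4

Modular obstruction: writing x = 4x', every remaining term of the linear equation is divisible by 2, so the left side is ≡ 0 (mod 2); but the right side -1 ≡ 1 (mod 2). No integers can satisfy it.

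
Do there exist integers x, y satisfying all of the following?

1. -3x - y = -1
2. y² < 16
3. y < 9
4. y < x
Yes

Take x = 1, y = -2. Substituting into each constraint:
  (1) -3(1) + 2 = -1 ✓
  (2) y² = (-2)² = 4, and 4 < 16 ✓
  (3) -2 < 9 ✓
  (4) -2 < 1 ✓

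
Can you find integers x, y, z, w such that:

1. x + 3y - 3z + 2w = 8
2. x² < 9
Yes

Take x = 0, y = 0, z = -2, w = 1. Substituting into each constraint:
  (1) 0 + 3(0) - 3(-2) + 2(1) = 8 ✓
  (2) x² = (0)² = 0, and 0 < 9 ✓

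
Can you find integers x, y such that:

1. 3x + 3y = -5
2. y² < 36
No

Even the single constraint (3x + 3y = -5) is infeasible over the integers.

  - 3x + 3y = -5: every term on the left is divisible by 3, so the LHS ≡ 0 (mod 3), but the RHS -5 is not — no integer solution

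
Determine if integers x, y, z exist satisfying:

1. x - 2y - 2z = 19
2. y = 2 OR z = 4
Yes

Take x = 27, y = 0, z = 4. Substituting into each constraint:
  (1) 27 - 2(0) - 2(4) = 19 ✓
  (2) z = 4, target 4 ✓ (second branch holds)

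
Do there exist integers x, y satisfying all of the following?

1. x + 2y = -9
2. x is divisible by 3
Yes

Take x = -15, y = 3. Substituting into each constraint:
  (1) (-15) + 2(3) = -9 ✓
  (2) -15 = 3 × -5, remainder 0 ✓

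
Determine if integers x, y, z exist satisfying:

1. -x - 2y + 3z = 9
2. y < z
Yes

Take x = -6, y = 0, z = 1. Substituting into each constraint:
  (1) 6 - 2(0) + 3(1) = 9 ✓
  (2) 0 < 1 ✓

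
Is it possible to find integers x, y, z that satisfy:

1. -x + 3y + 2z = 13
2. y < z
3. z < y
No

A contradictory subset is {y < z, z < y}. No integer assignment can satisfy these jointly:

  - y < z: bounds one variable relative to another variable
  - z < y: bounds one variable relative to another variable

Direct contradiction: z > y and y > z cannot both hold.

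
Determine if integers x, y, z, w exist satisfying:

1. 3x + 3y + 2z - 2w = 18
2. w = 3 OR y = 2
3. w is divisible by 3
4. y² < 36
Yes

Take x = 7, y = 1, z = 0, w = 3. Substituting into each constraint:
  (1) 3(7) + 3(1) + 2(0) - 2(3) = 18 ✓
  (2) w = 3, target 3 ✓ (first branch holds)
  (3) 3 = 3 × 1, remainder 0 ✓
  (4) y² = (1)² = 1, and 1 < 36 ✓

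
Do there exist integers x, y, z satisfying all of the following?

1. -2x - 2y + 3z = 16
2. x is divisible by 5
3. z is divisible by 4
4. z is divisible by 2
Yes

Take x = 0, y = -8, z = 0. Substituting into each constraint:
  (1) -2(0) - 2(-8) + 3(0) = 16 ✓
  (2) 0 = 5 × 0, remainder 0 ✓
  (3) 0 = 4 × 0, remainder 0 ✓
  (4) 0 = 2 × 0, remainder 0 ✓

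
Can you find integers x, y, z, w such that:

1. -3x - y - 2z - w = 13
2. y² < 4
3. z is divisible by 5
Yes

Take x = 0, y = 0, z = 0, w = -13. Substituting into each constraint:
  (1) -3(0) + 0 - 2(0) + 13 = 13 ✓
  (2) y² = (0)² = 0, and 0 < 4 ✓
  (3) 0 = 5 × 0, remainder 0 ✓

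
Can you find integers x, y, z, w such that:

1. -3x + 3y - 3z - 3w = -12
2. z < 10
Yes

Take x = 0, y = 0, z = 4, w = 0. Substituting into each constraint:
  (1) -3(0) + 3(0) - 3(4) - 3(0) = -12 ✓
  (2) 4 < 10 ✓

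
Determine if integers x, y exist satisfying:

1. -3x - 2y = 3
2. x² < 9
Yes

Take x = -1, y = 0. Substituting into each constraint:
  (1) -3(-1) - 2(0) = 3 ✓
  (2) x² = (-1)² = 1, and 1 < 9 ✓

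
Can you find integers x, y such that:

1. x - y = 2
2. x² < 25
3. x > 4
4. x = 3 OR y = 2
No

A contradictory subset is {x - y = 2, x > 4, x = 3 OR y = 2}. No integer assignment can satisfy these jointly:

  - x - y = 2: is a linear equation tying the variables together
  - x > 4: bounds one variable relative to a constant
  - x = 3 OR y = 2: forces a choice: either x = 3 or y = 2

Split on the disjunction (x = 3 OR y = 2):
  • If x = 3: this contradicts the bound x ≥ 5.
  • If y = 2: the equation forces x = 4, which contradicts the bound x ≥ 5.
Both branches are infeasible, so the system has no integer solution.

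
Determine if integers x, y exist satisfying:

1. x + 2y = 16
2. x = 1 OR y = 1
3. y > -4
Yes

Take x = 14, y = 1. Substituting into each constraint:
  (1) 14 + 2(1) = 16 ✓
  (2) y = 1, target 1 ✓ (second branch holds)
  (3) 1 > -4 ✓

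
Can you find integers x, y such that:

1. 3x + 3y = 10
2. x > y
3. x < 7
No

Even the single constraint (3x + 3y = 10) is infeasible over the integers.

  - 3x + 3y = 10: every term on the left is divisible by 3, so the LHS ≡ 0 (mod 3), but the RHS 10 is not — no integer solution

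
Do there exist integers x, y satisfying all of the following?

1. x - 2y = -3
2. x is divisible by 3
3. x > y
Yes

Take x = 9, y = 6. Substituting into each constraint:
  (1) 9 - 2(6) = -3 ✓
  (2) 9 = 3 × 3, remainder 0 ✓
  (3) 9 > 6 ✓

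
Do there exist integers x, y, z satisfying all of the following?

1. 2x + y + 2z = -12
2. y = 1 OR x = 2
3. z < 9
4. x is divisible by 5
No

A contradictory subset is {2x + y + 2z = -12, y = 1 OR x = 2, x is divisible by 5}. No integer assignment can satisfy these jointly:

  - 2x + y + 2z = -12: is a linear equation tying the variables together
  - y = 1 OR x = 2: forces a choice: either y = 1 or x = 2
  - x is divisible by 5: restricts x to multiples of 5

Split on the disjunction (y = 1 OR x = 2):
  • If y = 1: with y = 1, writing x = 5x', every remaining term of the linear equation is divisible by 2, so the left side is ≡ 0 (mod 2); but the right side -13 ≡ 1 (mod 2). No integers can satisfy it.
  • If x = 2: this contradicts the divisibility constraint — 2 is not a multiple of 5.
Both branches are infeasible, so the system has no integer solution.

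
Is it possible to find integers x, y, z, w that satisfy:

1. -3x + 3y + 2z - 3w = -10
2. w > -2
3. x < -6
Yes

Take x = -7, y = -11, z = 1, w = 0. Substituting into each constraint:
  (1) -3(-7) + 3(-11) + 2(1) - 3(0) = -10 ✓
  (2) 0 > -2 ✓
  (3) -7 < -6 ✓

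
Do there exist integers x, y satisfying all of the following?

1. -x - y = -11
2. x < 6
Yes

Take x = 0, y = 11. Substituting into each constraint:
  (1) 0 + (-11) = -11 ✓
  (2) 0 < 6 ✓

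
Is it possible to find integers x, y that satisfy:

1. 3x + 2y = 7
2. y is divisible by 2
Yes

Take x = 1, y = 2. Substituting into each constraint:
  (1) 3(1) + 2(2) = 7 ✓
  (2) 2 = 2 × 1, remainder 0 ✓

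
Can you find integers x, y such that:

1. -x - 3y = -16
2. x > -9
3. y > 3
Yes

Take x = 4, y = 4. Substituting into each constraint:
  (1) (-4) - 3(4) = -16 ✓
  (2) 4 > -9 ✓
  (3) 4 > 3 ✓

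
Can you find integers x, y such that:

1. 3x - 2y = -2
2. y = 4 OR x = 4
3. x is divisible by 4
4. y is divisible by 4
No

The full constraint system is jointly infeasible over the integers. Each constraint and what it forces:

  - 3x - 2y = -2: is a linear equation tying the variables together
  - y = 4 OR x = 4: forces a choice: either y = 4 or x = 4
  - x is divisible by 4: restricts x to multiples of 4
  - y is divisible by 4: restricts y to multiples of 4

Modular obstruction: writing x = 4x' and writing y = 4y', every remaining term of the linear equation is divisible by 4, so the left side is ≡ 0 (mod 4); but the right side -2 ≡ 2 (mod 4). No integers can satisfy it.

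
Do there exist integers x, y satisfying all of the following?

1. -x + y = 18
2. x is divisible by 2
Yes

Take x = 0, y = 18. Substituting into each constraint:
  (1) 0 + 18 = 18 ✓
  (2) 0 = 2 × 0, remainder 0 ✓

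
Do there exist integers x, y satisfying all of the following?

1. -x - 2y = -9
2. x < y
Yes

Take x = 1, y = 4. Substituting into each constraint:
  (1) (-1) - 2(4) = -9 ✓
  (2) 1 < 4 ✓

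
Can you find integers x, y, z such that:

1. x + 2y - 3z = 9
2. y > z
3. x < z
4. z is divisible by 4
Yes

Take x = -1, y = 5, z = 0. Substituting into each constraint:
  (1) (-1) + 2(5) - 3(0) = 9 ✓
  (2) 5 > 0 ✓
  (3) -1 < 0 ✓
  (4) 0 = 4 × 0, remainder 0 ✓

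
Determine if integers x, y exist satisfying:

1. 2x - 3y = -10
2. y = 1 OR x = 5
No

The full constraint system is jointly infeasible over the integers. Each constraint and what it forces:

  - 2x - 3y = -10: is a linear equation tying the variables together
  - y = 1 OR x = 5: forces a choice: either y = 1 or x = 5

Split on the disjunction (y = 1 OR x = 5):
  • If y = 1: with y = 1, every remaining term of the linear equation is divisible by 2, so the left side is ≡ 0 (mod 2); but the right side -7 ≡ 1 (mod 2). No integers can satisfy it.
  • If x = 5: with x = 5, every remaining term of the linear equation is divisible by 3, so the left side is ≡ 0 (mod 3); but the right side -20 ≡ 1 (mod 3). No integers can satisfy it.
Both branches are infeasible, so the system has no integer solution.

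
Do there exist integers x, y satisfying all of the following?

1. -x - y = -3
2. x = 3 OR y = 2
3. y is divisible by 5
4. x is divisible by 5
No

A contradictory subset is {x = 3 OR y = 2, y is divisible by 5, x is divisible by 5}. No integer assignment can satisfy these jointly:

  - x = 3 OR y = 2: forces a choice: either x = 3 or y = 2
  - y is divisible by 5: restricts y to multiples of 5
  - x is divisible by 5: restricts x to multiples of 5

Split on the disjunction (x = 3 OR y = 2):
  • If x = 3: this contradicts the divisibility constraint — 3 is not a multiple of 5.
  • If y = 2: this contradicts the divisibility constraint — 2 is not a multiple of 5.
Both branches are infeasible, so the system has no integer solution.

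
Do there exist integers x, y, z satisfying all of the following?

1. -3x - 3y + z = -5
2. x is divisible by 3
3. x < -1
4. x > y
Yes

Take x = -3, y = -4, z = -26. Substituting into each constraint:
  (1) -3(-3) - 3(-4) + (-26) = -5 ✓
  (2) -3 = 3 × -1, remainder 0 ✓
  (3) -3 < -1 ✓
  (4) -3 > -4 ✓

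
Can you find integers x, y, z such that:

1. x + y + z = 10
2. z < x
Yes

Take x = 0, y = 11, z = -1. Substituting into each constraint:
  (1) 0 + 11 + (-1) = 10 ✓
  (2) -1 < 0 ✓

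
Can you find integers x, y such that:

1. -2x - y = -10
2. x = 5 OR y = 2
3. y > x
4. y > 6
No

A contradictory subset is {-2x - y = -10, x = 5 OR y = 2, y > 6}. No integer assignment can satisfy these jointly:

  - -2x - y = -10: is a linear equation tying the variables together
  - x = 5 OR y = 2: forces a choice: either x = 5 or y = 2
  - y > 6: bounds one variable relative to a constant

Split on the disjunction (x = 5 OR y = 2):
  • If x = 5: the equation forces y = 0, which contradicts the bound y ≥ 7.
  • If y = 2: this contradicts the bound y ≥ 7.
Both branches are infeasible, so the system has no integer solution.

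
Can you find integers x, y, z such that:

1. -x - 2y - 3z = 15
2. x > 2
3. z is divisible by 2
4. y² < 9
Yes

Take x = 7, y = 1, z = -8. Substituting into each constraint:
  (1) (-7) - 2(1) - 3(-8) = 15 ✓
  (2) 7 > 2 ✓
  (3) -8 = 2 × -4, remainder 0 ✓
  (4) y² = (1)² = 1, and 1 < 9 ✓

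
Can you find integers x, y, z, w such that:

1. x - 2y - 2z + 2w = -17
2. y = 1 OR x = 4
Yes

Take x = 1, y = 1, z = 0, w = -8. Substituting into each constraint:
  (1) 1 - 2(1) - 2(0) + 2(-8) = -17 ✓
  (2) y = 1, target 1 ✓ (first branch holds)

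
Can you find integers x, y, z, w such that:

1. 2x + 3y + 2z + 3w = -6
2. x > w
Yes

Take x = 3, y = -6, z = 0, w = 2. Substituting into each constraint:
  (1) 2(3) + 3(-6) + 2(0) + 3(2) = -6 ✓
  (2) 3 > 2 ✓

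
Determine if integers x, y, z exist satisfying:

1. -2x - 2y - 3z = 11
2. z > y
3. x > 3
Yes

Take x = 4, y = -11, z = 1. Substituting into each constraint:
  (1) -2(4) - 2(-11) - 3(1) = 11 ✓
  (2) 1 > -11 ✓
  (3) 4 > 3 ✓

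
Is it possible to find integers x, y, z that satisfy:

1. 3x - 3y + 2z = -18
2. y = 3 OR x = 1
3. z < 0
Yes

Take x = 1, y = -1, z = -12. Substituting into each constraint:
  (1) 3(1) - 3(-1) + 2(-12) = -18 ✓
  (2) x = 1, target 1 ✓ (second branch holds)
  (3) -12 < 0 ✓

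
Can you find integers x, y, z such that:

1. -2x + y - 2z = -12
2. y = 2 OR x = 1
Yes

Take x = 1, y = -10, z = 0. Substituting into each constraint:
  (1) -2(1) + (-10) - 2(0) = -12 ✓
  (2) x = 1, target 1 ✓ (second branch holds)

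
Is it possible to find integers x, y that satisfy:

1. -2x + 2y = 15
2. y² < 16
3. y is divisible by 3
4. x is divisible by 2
No

Even the single constraint (-2x + 2y = 15) is infeasible over the integers.

  - -2x + 2y = 15: every term on the left is divisible by 2, so the LHS ≡ 0 (mod 2), but the RHS 15 is not — no integer solution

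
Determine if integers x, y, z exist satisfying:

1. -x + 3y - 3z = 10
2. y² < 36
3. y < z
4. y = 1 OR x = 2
Yes

Take x = -13, y = 1, z = 2. Substituting into each constraint:
  (1) 13 + 3(1) - 3(2) = 10 ✓
  (2) y² = (1)² = 1, and 1 < 36 ✓
  (3) 1 < 2 ✓
  (4) y = 1, target 1 ✓ (first branch holds)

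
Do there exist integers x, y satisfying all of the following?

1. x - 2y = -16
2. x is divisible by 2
Yes

Take x = 0, y = 8. Substituting into each constraint:
  (1) 0 - 2(8) = -16 ✓
  (2) 0 = 2 × 0, remainder 0 ✓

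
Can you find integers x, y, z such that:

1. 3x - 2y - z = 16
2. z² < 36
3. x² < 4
Yes

Take x = 0, y = -8, z = 0. Substituting into each constraint:
  (1) 3(0) - 2(-8) + 0 = 16 ✓
  (2) z² = (0)² = 0, and 0 < 36 ✓
  (3) x² = (0)² = 0, and 0 < 4 ✓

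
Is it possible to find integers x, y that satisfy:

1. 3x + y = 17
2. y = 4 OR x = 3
Yes

Take x = 3, y = 8. Substituting into each constraint:
  (1) 3(3) + 8 = 17 ✓
  (2) x = 3, target 3 ✓ (second branch holds)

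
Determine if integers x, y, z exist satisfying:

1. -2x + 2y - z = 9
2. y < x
Yes

Take x = 1, y = 0, z = -11. Substituting into each constraint:
  (1) -2(1) + 2(0) + 11 = 9 ✓
  (2) 0 < 1 ✓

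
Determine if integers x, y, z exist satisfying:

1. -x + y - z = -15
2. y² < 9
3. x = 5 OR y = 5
Yes

Take x = 5, y = 0, z = 10. Substituting into each constraint:
  (1) (-5) + 0 + (-10) = -15 ✓
  (2) y² = (0)² = 0, and 0 < 9 ✓
  (3) x = 5, target 5 ✓ (first branch holds)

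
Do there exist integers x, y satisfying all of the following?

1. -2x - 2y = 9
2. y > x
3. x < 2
No

Even the single constraint (-2x - 2y = 9) is infeasible over the integers.

  - -2x - 2y = 9: every term on the left is divisible by 2, so the LHS ≡ 0 (mod 2), but the RHS 9 is not — no integer solution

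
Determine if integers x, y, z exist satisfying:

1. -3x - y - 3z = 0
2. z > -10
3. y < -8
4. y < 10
Yes

Take x = 3, y = -9, z = 0. Substituting into each constraint:
  (1) -3(3) + 9 - 3(0) = 0 ✓
  (2) 0 > -10 ✓
  (3) -9 < -8 ✓
  (4) -9 < 10 ✓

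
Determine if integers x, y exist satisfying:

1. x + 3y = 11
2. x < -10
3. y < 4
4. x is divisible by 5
No

A contradictory subset is {x + 3y = 11, x < -10, y < 4}. No integer assignment can satisfy these jointly:

  - x + 3y = 11: is a linear equation tying the variables together
  - x < -10: bounds one variable relative to a constant
  - y < 4: bounds one variable relative to a constant

Range argument: with x ∈ [−∞, -11], y ∈ [−∞, 3], the left side of the equation is at most -2, but the right side is 11 > -2. No integer solution exists.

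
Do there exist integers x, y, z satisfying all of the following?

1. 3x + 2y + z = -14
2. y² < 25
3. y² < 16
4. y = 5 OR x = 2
Yes

Take x = 2, y = 0, z = -20. Substituting into each constraint:
  (1) 3(2) + 2(0) + (-20) = -14 ✓
  (2) y² = (0)² = 0, and 0 < 25 ✓
  (3) y² = (0)² = 0, and 0 < 16 ✓
  (4) x = 2, target 2 ✓ (second branch holds)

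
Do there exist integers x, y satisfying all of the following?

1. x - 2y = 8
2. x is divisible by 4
Yes

Take x = 0, y = -4. Substituting into each constraint:
  (1) 0 - 2(-4) = 8 ✓
  (2) 0 = 4 × 0, remainder 0 ✓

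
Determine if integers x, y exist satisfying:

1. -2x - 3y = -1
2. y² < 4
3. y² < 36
Yes

Take x = -1, y = 1. Substituting into each constraint:
  (1) -2(-1) - 3(1) = -1 ✓
  (2) y² = (1)² = 1, and 1 < 4 ✓
  (3) y² = (1)² = 1, and 1 < 36 ✓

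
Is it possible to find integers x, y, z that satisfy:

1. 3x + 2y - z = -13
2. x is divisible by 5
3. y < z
Yes

Take x = 0, y = -12, z = -11. Substituting into each constraint:
  (1) 3(0) + 2(-12) + 11 = -13 ✓
  (2) 0 = 5 × 0, remainder 0 ✓
  (3) -12 < -11 ✓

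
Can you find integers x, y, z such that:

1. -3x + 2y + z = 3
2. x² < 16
Yes

Take x = 1, y = 3, z = 0. Substituting into each constraint:
  (1) -3(1) + 2(3) + 0 = 3 ✓
  (2) x² = (1)² = 1, and 1 < 16 ✓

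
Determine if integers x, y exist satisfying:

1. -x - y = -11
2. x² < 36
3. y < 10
Yes

Take x = 2, y = 9. Substituting into each constraint:
  (1) (-2) + (-9) = -11 ✓
  (2) x² = (2)² = 4, and 4 < 36 ✓
  (3) 9 < 10 ✓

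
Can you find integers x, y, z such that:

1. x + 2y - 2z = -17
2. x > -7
Yes

Take x = 1, y = -9, z = 0. Substituting into each constraint:
  (1) 1 + 2(-9) - 2(0) = -17 ✓
  (2) 1 > -7 ✓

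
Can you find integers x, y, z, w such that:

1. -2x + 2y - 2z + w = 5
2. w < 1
Yes

Take x = 0, y = 3, z = 0, w = -1. Substituting into each constraint:
  (1) -2(0) + 2(3) - 2(0) + (-1) = 5 ✓
  (2) -1 < 1 ✓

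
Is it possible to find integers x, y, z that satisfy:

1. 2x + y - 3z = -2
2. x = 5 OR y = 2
Yes

Take x = 1, y = 2, z = 2. Substituting into each constraint:
  (1) 2(1) + 2 - 3(2) = -2 ✓
  (2) y = 2, target 2 ✓ (second branch holds)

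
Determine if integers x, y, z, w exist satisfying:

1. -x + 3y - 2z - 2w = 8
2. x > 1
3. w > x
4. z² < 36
Yes

Take x = 2, y = 6, z = 1, w = 3. Substituting into each constraint:
  (1) (-2) + 3(6) - 2(1) - 2(3) = 8 ✓
  (2) 2 > 1 ✓
  (3) 3 > 2 ✓
  (4) z² = (1)² = 1, and 1 < 36 ✓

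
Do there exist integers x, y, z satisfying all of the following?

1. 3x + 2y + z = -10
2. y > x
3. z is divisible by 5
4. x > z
Yes

Take x = -4, y = 6, z = -10. Substituting into each constraint:
  (1) 3(-4) + 2(6) + (-10) = -10 ✓
  (2) 6 > -4 ✓
  (3) -10 = 5 × -2, remainder 0 ✓
  (4) -4 > -10 ✓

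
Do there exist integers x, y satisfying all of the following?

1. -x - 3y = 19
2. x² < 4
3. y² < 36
No

The full constraint system is jointly infeasible over the integers. Each constraint and what it forces:

  - -x - 3y = 19: is a linear equation tying the variables together
  - x² < 4: restricts x to |x| ≤ 1
  - y² < 36: restricts y to |y| ≤ 5

Range argument: with x ∈ [-1, 1], y ∈ [-5, 5], the left side of the equation is at most 16, but the right side is 19 > 16. No integer solution exists.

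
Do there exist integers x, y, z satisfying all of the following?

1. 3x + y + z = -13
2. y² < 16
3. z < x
Yes

Take x = -3, y = 0, z = -4. Substituting into each constraint:
  (1) 3(-3) + 0 + (-4) = -13 ✓
  (2) y² = (0)² = 0, and 0 < 16 ✓
  (3) -4 < -3 ✓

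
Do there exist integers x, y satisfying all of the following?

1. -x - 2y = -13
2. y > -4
Yes

Take x = 1, y = 6. Substituting into each constraint:
  (1) (-1) - 2(6) = -13 ✓
  (2) 6 > -4 ✓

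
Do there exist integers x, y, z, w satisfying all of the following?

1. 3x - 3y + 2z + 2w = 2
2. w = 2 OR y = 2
Yes

Take x = 0, y = 2, z = 4, w = 0. Substituting into each constraint:
  (1) 3(0) - 3(2) + 2(4) + 2(0) = 2 ✓
  (2) y = 2, target 2 ✓ (second branch holds)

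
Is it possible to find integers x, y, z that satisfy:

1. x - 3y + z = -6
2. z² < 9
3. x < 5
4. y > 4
No

The full constraint system is jointly infeasible over the integers. Each constraint and what it forces:

  - x - 3y + z = -6: is a linear equation tying the variables together
  - z² < 9: restricts z to |z| ≤ 2
  - x < 5: bounds one variable relative to a constant
  - y > 4: bounds one variable relative to a constant

Range argument: with x ∈ [−∞, 4], y ∈ [5, ∞], z ∈ [-2, 2], the left side of the equation is at most -9, but the right side is -6 > -9. No integer solution exists.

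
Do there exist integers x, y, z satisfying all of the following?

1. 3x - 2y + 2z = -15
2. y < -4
Yes

Take x = -9, y = -6, z = 0. Substituting into each constraint:
  (1) 3(-9) - 2(-6) + 2(0) = -15 ✓
  (2) -6 < -4 ✓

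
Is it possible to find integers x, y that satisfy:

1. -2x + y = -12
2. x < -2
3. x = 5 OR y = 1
No

The full constraint system is jointly infeasible over the integers. Each constraint and what it forces:

  - -2x + y = -12: is a linear equation tying the variables together
  - x < -2: bounds one variable relative to a constant
  - x = 5 OR y = 1: forces a choice: either x = 5 or y = 1

Split on the disjunction (x = 5 OR y = 1):
  • If x = 5: this contradicts the bound x ≤ -3.
  • If y = 1: with y = 1, every remaining term of the linear equation is divisible by 2, so the left side is ≡ 0 (mod 2); but the right side -13 ≡ 1 (mod 2). No integers can satisfy it.
Both branches are infeasible, so the system has no integer solution.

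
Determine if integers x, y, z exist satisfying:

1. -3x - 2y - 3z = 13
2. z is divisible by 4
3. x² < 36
Yes

Take x = -5, y = 1, z = 0. Substituting into each constraint:
  (1) -3(-5) - 2(1) - 3(0) = 13 ✓
  (2) 0 = 4 × 0, remainder 0 ✓
  (3) x² = (-5)² = 25, and 25 < 36 ✓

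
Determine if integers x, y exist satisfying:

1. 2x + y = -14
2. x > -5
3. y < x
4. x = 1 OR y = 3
Yes

Take x = 1, y = -16. Substituting into each constraint:
  (1) 2(1) + (-16) = -14 ✓
  (2) 1 > -5 ✓
  (3) -16 < 1 ✓
  (4) x = 1, target 1 ✓ (first branch holds)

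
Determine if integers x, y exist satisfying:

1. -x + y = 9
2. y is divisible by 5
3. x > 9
Yes

Take x = 11, y = 20. Substituting into each constraint:
  (1) (-11) + 20 = 9 ✓
  (2) 20 = 5 × 4, remainder 0 ✓
  (3) 11 > 9 ✓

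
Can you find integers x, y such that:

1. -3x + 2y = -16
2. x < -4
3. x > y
Yes

Take x = -6, y = -17. Substituting into each constraint:
  (1) -3(-6) + 2(-17) = -16 ✓
  (2) -6 < -4 ✓
  (3) -6 > -17 ✓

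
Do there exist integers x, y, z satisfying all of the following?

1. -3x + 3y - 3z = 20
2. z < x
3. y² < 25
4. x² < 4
No

Even the single constraint (-3x + 3y - 3z = 20) is infeasible over the integers.

  - -3x + 3y - 3z = 20: every term on the left is divisible by 3, so the LHS ≡ 0 (mod 3), but the RHS 20 is not — no integer solution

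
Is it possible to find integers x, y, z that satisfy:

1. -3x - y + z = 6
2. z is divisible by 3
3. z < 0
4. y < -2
Yes

Take x = -2, y = -3, z = -3. Substituting into each constraint:
  (1) -3(-2) + 3 + (-3) = 6 ✓
  (2) -3 = 3 × -1, remainder 0 ✓
  (3) -3 < 0 ✓
  (4) -3 < -2 ✓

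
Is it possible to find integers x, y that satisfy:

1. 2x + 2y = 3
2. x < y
No

Even the single constraint (2x + 2y = 3) is infeasible over the integers.

  - 2x + 2y = 3: every term on the left is divisible by 2, so the LHS ≡ 0 (mod 2), but the RHS 3 is not — no integer solution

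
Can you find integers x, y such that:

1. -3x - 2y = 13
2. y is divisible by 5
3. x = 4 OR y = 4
No

The full constraint system is jointly infeasible over the integers. Each constraint and what it forces:

  - -3x - 2y = 13: is a linear equation tying the variables together
  - y is divisible by 5: restricts y to multiples of 5
  - x = 4 OR y = 4: forces a choice: either x = 4 or y = 4

Split on the disjunction (x = 4 OR y = 4):
  • If x = 4: with x = 4, writing y = 5y', every remaining term of the linear equation is divisible by 10, so the left side is ≡ 0 (mod 10); but the right side 25 ≡ 5 (mod 10). No integers can satisfy it.
  • If y = 4: this contradicts the divisibility constraint — 4 is not a multiple of 5.
Both branches are infeasible, so the system has no integer solution.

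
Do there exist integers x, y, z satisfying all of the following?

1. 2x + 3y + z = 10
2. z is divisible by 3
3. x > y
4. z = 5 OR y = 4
Yes

Take x = 5, y = 4, z = -12. Substituting into each constraint:
  (1) 2(5) + 3(4) + (-12) = 10 ✓
  (2) -12 = 3 × -4, remainder 0 ✓
  (3) 5 > 4 ✓
  (4) y = 4, target 4 ✓ (second branch holds)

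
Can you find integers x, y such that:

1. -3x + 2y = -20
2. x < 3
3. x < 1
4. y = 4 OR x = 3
No

The full constraint system is jointly infeasible over the integers. Each constraint and what it forces:

  - -3x + 2y = -20: is a linear equation tying the variables together
  - x < 3: bounds one variable relative to a constant
  - x < 1: bounds one variable relative to a constant
  - y = 4 OR x = 3: forces a choice: either y = 4 or x = 3

Split on the disjunction (y = 4 OR x = 3):
  • If y = 4: with y = 4, every remaining term of the linear equation is divisible by 3, so the left side is ≡ 0 (mod 3); but the right side -28 ≡ 2 (mod 3). No integers can satisfy it.
  • If x = 3: this contradicts the bound x ≤ 0.
Both branches are infeasible, so the system has no integer solution.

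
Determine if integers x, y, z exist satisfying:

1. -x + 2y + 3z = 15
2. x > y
Yes

Take x = 2, y = 1, z = 5. Substituting into each constraint:
  (1) (-2) + 2(1) + 3(5) = 15 ✓
  (2) 2 > 1 ✓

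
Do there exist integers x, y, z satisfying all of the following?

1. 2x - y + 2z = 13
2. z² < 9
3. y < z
Yes

Take x = 5, y = 1, z = 2. Substituting into each constraint:
  (1) 2(5) + (-1) + 2(2) = 13 ✓
  (2) z² = (2)² = 4, and 4 < 9 ✓
  (3) 1 < 2 ✓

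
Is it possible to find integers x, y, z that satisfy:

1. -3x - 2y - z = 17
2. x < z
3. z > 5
Yes

Take x = 0, y = -12, z = 7. Substituting into each constraint:
  (1) -3(0) - 2(-12) + (-7) = 17 ✓
  (2) 0 < 7 ✓
  (3) 7 > 5 ✓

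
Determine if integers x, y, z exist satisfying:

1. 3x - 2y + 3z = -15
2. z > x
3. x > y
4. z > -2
Yes

Take x = -14, y = -15, z = -1. Substituting into each constraint:
  (1) 3(-14) - 2(-15) + 3(-1) = -15 ✓
  (2) -1 > -14 ✓
  (3) -14 > -15 ✓
  (4) -1 > -2 ✓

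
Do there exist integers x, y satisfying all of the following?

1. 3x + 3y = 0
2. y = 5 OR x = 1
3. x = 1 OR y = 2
Yes

Take x = 1, y = -1. Substituting into each constraint:
  (1) 3(1) + 3(-1) = 0 ✓
  (2) x = 1, target 1 ✓ (second branch holds)
  (3) x = 1, target 1 ✓ (first branch holds)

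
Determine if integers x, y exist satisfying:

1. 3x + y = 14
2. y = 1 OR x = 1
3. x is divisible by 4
No

The full constraint system is jointly infeasible over the integers. Each constraint and what it forces:

  - 3x + y = 14: is a linear equation tying the variables together
  - y = 1 OR x = 1: forces a choice: either y = 1 or x = 1
  - x is divisible by 4: restricts x to multiples of 4

Split on the disjunction (y = 1 OR x = 1):
  • If y = 1: with y = 1, writing x = 4x', every remaining term of the linear equation is divisible by 12, so the left side is ≡ 0 (mod 12); but the right side 13 ≡ 1 (mod 12). No integers can satisfy it.
  • If x = 1: this contradicts the divisibility constraint — 1 is not a multiple of 4.
Both branches are infeasible, so the system has no integer solution.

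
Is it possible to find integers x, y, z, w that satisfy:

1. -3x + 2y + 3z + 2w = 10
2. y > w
Yes

Take x = 0, y = 3, z = 0, w = 2. Substituting into each constraint:
  (1) -3(0) + 2(3) + 3(0) + 2(2) = 10 ✓
  (2) 3 > 2 ✓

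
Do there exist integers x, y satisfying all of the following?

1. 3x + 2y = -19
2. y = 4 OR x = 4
Yes

Take x = -9, y = 4. Substituting into each constraint:
  (1) 3(-9) + 2(4) = -19 ✓
  (2) y = 4, target 4 ✓ (first branch holds)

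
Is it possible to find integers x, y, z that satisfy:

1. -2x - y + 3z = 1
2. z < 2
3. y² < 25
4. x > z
Yes

Take x = 1, y = -3, z = 0. Substituting into each constraint:
  (1) -2(1) + 3 + 3(0) = 1 ✓
  (2) 0 < 2 ✓
  (3) y² = (-3)² = 9, and 9 < 25 ✓
  (4) 1 > 0 ✓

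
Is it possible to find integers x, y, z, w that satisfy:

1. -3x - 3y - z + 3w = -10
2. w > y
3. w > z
Yes

Take x = 4, y = 1, z = 1, w = 2. Substituting into each constraint:
  (1) -3(4) - 3(1) + (-1) + 3(2) = -10 ✓
  (2) 2 > 1 ✓
  (3) 2 > 1 ✓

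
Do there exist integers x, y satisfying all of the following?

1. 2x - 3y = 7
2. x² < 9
Yes

Take x = 2, y = -1. Substituting into each constraint:
  (1) 2(2) - 3(-1) = 7 ✓
  (2) x² = (2)² = 4, and 4 < 9 ✓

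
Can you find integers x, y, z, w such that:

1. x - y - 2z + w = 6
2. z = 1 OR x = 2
Yes

Take x = 0, y = 0, z = 1, w = 8. Substituting into each constraint:
  (1) 0 + 0 - 2(1) + 8 = 6 ✓
  (2) z = 1, target 1 ✓ (first branch holds)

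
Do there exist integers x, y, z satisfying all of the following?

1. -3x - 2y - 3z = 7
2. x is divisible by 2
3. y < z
Yes

Take x = 0, y = -2, z = -1. Substituting into each constraint:
  (1) -3(0) - 2(-2) - 3(-1) = 7 ✓
  (2) 0 = 2 × 0, remainder 0 ✓
  (3) -2 < -1 ✓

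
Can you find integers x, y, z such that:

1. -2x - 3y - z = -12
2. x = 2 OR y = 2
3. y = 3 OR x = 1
Yes

Take x = 1, y = 2, z = 4. Substituting into each constraint:
  (1) -2(1) - 3(2) + (-4) = -12 ✓
  (2) y = 2, target 2 ✓ (second branch holds)
  (3) x = 1, target 1 ✓ (second branch holds)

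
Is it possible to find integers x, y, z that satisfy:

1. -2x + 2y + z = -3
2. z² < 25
Yes

Take x = 0, y = -2, z = 1. Substituting into each constraint:
  (1) -2(0) + 2(-2) + 1 = -3 ✓
  (2) z² = (1)² = 1, and 1 < 25 ✓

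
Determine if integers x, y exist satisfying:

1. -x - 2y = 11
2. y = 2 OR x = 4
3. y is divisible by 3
No

The full constraint system is jointly infeasible over the integers. Each constraint and what it forces:

  - -x - 2y = 11: is a linear equation tying the variables together
  - y = 2 OR x = 4: forces a choice: either y = 2 or x = 4
  - y is divisible by 3: restricts y to multiples of 3

Split on the disjunction (y = 2 OR x = 4):
  • If y = 2: this contradicts the divisibility constraint — 2 is not a multiple of 3.
  • If x = 4: with x = 4, writing y = 3y', every remaining term of the linear equation is divisible by 6, so the left side is ≡ 0 (mod 6); but the right side 15 ≡ 3 (mod 6). No integers can satisfy it.
Both branches are infeasible, so the system has no integer solution.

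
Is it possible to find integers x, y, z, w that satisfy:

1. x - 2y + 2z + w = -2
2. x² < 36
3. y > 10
Yes

Take x = 0, y = 11, z = 0, w = 20. Substituting into each constraint:
  (1) 0 - 2(11) + 2(0) + 20 = -2 ✓
  (2) x² = (0)² = 0, and 0 < 36 ✓
  (3) 11 > 10 ✓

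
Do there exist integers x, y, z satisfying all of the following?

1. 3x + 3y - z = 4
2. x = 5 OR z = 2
Yes

Take x = 5, y = 0, z = 11. Substituting into each constraint:
  (1) 3(5) + 3(0) + (-11) = 4 ✓
  (2) x = 5, target 5 ✓ (first branch holds)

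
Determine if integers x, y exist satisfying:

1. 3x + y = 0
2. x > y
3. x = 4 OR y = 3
Yes

Take x = 4, y = -12. Substituting into each constraint:
  (1) 3(4) + (-12) = 0 ✓
  (2) 4 > -12 ✓
  (3) x = 4, target 4 ✓ (first branch holds)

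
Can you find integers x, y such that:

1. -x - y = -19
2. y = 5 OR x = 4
Yes

Take x = 14, y = 5. Substituting into each constraint:
  (1) (-14) + (-5) = -19 ✓
  (2) y = 5, target 5 ✓ (first branch holds)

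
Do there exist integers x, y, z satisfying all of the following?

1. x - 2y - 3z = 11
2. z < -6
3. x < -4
Yes

Take x = -10, y = 0, z = -7. Substituting into each constraint:
  (1) (-10) - 2(0) - 3(-7) = 11 ✓
  (2) -7 < -6 ✓
  (3) -10 < -4 ✓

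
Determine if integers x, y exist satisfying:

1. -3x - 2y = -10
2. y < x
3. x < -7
No

The full constraint system is jointly infeasible over the integers. Each constraint and what it forces:

  - -3x - 2y = -10: is a linear equation tying the variables together
  - y < x: bounds one variable relative to another variable
  - x < -7: bounds one variable relative to a constant

Propagating the comparison: y < x and x ≤ -8 give y ≤ -9. Range argument: with x ∈ [−∞, -8], y ∈ [−∞, -9], the left side of the equation is at least 42, but the right side is -10 < 42. No integer solution exists.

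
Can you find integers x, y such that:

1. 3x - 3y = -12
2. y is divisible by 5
Yes

Take x = -4, y = 0. Substituting into each constraint:
  (1) 3(-4) - 3(0) = -12 ✓
  (2) 0 = 5 × 0, remainder 0 ✓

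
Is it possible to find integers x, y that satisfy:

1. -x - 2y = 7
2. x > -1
Yes

Take x = 1, y = -4. Substituting into each constraint:
  (1) (-1) - 2(-4) = 7 ✓
  (2) 1 > -1 ✓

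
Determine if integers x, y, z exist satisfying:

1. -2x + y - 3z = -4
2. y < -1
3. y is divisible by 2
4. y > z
Yes

Take x = 7, y = -2, z = -4. Substituting into each constraint:
  (1) -2(7) + (-2) - 3(-4) = -4 ✓
  (2) -2 < -1 ✓
  (3) -2 = 2 × -1, remainder 0 ✓
  (4) -2 > -4 ✓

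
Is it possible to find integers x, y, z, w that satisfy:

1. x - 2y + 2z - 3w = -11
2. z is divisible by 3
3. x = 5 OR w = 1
Yes

Take x = 5, y = -1, z = 0, w = 6. Substituting into each constraint:
  (1) 5 - 2(-1) + 2(0) - 3(6) = -11 ✓
  (2) 0 = 3 × 0, remainder 0 ✓
  (3) x = 5, target 5 ✓ (first branch holds)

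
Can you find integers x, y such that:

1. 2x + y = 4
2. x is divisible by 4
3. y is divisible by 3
Yes

Take x = 8, y = -12. Substituting into each constraint:
  (1) 2(8) + (-12) = 4 ✓
  (2) 8 = 4 × 2, remainder 0 ✓
  (3) -12 = 3 × -4, remainder 0 ✓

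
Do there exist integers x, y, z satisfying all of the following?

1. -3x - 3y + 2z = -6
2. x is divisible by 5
Yes

Take x = 0, y = 0, z = -3. Substituting into each constraint:
  (1) -3(0) - 3(0) + 2(-3) = -6 ✓
  (2) 0 = 5 × 0, remainder 0 ✓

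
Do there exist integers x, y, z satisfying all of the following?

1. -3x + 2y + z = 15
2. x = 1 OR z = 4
Yes

Take x = 1, y = 9, z = 0. Substituting into each constraint:
  (1) -3(1) + 2(9) + 0 = 15 ✓
  (2) x = 1, target 1 ✓ (first branch holds)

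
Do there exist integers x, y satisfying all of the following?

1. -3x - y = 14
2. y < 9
Yes

Take x = 0, y = -14. Substituting into each constraint:
  (1) -3(0) + 14 = 14 ✓
  (2) -14 < 9 ✓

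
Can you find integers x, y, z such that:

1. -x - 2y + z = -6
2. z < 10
Yes

Take x = 0, y = 0, z = -6. Substituting into each constraint:
  (1) 0 - 2(0) + (-6) = -6 ✓
  (2) -6 < 10 ✓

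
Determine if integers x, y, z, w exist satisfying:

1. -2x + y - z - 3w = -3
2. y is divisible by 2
Yes

Take x = 0, y = 0, z = 0, w = 1. Substituting into each constraint:
  (1) -2(0) + 0 + 0 - 3(1) = -3 ✓
  (2) 0 = 2 × 0, remainder 0 ✓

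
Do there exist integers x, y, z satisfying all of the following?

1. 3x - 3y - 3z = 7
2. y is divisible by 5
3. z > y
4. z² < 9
No

Even the single constraint (3x - 3y - 3z = 7) is infeasible over the integers.

  - 3x - 3y - 3z = 7: every term on the left is divisible by 3, so the LHS ≡ 0 (mod 3), but the RHS 7 is not — no integer solution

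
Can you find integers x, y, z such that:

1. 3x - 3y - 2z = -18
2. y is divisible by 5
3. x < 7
Yes

Take x = -6, y = 0, z = 0. Substituting into each constraint:
  (1) 3(-6) - 3(0) - 2(0) = -18 ✓
  (2) 0 = 5 × 0, remainder 0 ✓
  (3) -6 < 7 ✓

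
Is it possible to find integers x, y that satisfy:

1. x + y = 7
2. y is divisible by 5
Yes

Take x = 7, y = 0. Substituting into each constraint:
  (1) 7 + 0 = 7 ✓
  (2) 0 = 5 × 0, remainder 0 ✓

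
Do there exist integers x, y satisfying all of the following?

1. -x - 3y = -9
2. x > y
Yes

Take x = 3, y = 2. Substituting into each constraint:
  (1) (-3) - 3(2) = -9 ✓
  (2) 3 > 2 ✓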